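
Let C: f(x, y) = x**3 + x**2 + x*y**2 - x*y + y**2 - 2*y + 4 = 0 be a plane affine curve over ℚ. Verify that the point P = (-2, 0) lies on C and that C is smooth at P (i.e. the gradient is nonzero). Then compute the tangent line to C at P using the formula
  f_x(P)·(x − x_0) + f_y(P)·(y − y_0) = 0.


Tangent line at P: 8*x + 16 = 0.

Step 1: f(-2, 0) = 0, so P lies on C.
Step 2: partial derivatives
  f_x(x, y) = 3*x**2 + 2*x + y**2 - y, f_y(x, y) = 2*x*y - x + 2*y - 2.
  f_x(P) = 8, f_y(P) = 0 (gradient nonzero, so P is smooth).
Step 3: tangent line at P: 8·(x − -2) + 0·(y − 0) = 0.
Expanding: 8*x + 16 = 0.


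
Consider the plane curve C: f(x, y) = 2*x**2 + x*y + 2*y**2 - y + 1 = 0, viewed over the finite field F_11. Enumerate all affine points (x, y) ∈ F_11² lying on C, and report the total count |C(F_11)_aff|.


Affine F_11-points: {(0, 8), (0, 9), (1, 2), (1, 9), (4, 0), (4, 4), (5, 4), (5, 5), (7, 0), (7, 8), (9, 2), (9, 5)}; count = 12.

For each of the 121 pairs (x, y) ∈ F_11², evaluate f(x, y) mod 11. Record the zeros.
  x = 0: [0↦1, 1↦2, 2↦7, 3↦5, 4↦7, 5↦2, 6↦1, 7↦4, 8↦0, 9↦0, 10↦4]  zeros at y ∈ {8, 9}
  x = 1: [0↦3, 1↦5, 2↦0, 3↦10, 4↦2, 5↦9, 6↦9, 7↦2, 8↦10, 9↦0, 10↦5]  zeros at y ∈ {2, 9}
  x = 2: [0↦9, 1↦1, 2↦8, 3↦8, 4↦1, 5↦9, 6↦10, 7↦4, 8↦2, 9↦4, 10↦10]  zeros at y ∈ ∅
  x = 3: [0↦8, 1↦1, 2↦9, 3↦10, 4↦4, 5↦2, 6↦4, 7↦10, 8↦9, 9↦1, 10↦8]  zeros at y ∈ ∅
  x = 4: [0↦0, 1↦5, 2↦3, 3↦5, 4↦0, 5↦10, 6↦2, 7↦9, 8↦9, 9↦2, 10↦10]  zeros at y ∈ {0, 4}
  x = 5: [0↦7, 1↦2, 2↦1, 3↦4, 4↦0, 5↦0, 6↦4, 7↦1, 8↦2, 9↦7, 10↦5]  zeros at y ∈ {4, 5}
  x = 6: [0↦7, 1↦3, 2↦3, 3↦7, 4↦4, 5↦5, 6↦10, 7↦8, 8↦10, 9↦5, 10↦4]  zeros at y ∈ ∅
  x = 7: [0↦0, 1↦8, 2↦9, 3↦3, 4↦1, 5↦3, 6↦9, 7↦8, 8↦0, 9↦7, 10↦7]  zeros at y ∈ {0, 8}
  x = 8: [0↦8, 1↦6, 2↦8, 3↦3, 4↦2, 5↦5, 6↦1, 7↦1, 8↦5, 9↦2, 10↦3]  zeros at y ∈ ∅
  x = 9: [0↦9, 1↦8, 2↦0, 3↦7, 4↦7, 5↦0, 6↦8, 7↦9, 8↦3, 9↦1, 10↦3]  zeros at y ∈ {2, 5}
  x = 10: [0↦3, 1↦3, 2↦7, 3↦4, 4↦5, 5↦10, 6↦8, 7↦10, 8↦5, 9↦4, 10↦7]  zeros at y ∈ ∅
Collecting zeros: affine points = {(0, 8), (0, 9), (1, 2), (1, 9), (4, 0), (4, 4), (5, 4), (5, 5), (7, 0), (7, 8), (9, 2), (9, 5)}.
Total count |C(F_11)_aff| = 12.


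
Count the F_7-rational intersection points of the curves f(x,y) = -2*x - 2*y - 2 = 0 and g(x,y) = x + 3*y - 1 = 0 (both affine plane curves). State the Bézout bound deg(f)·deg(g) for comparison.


Common zeros: {(5, 1)}; count = 1; Bézout bound = 1.

deg(f) = 1, deg(g) = 1, so Bézout bound = 1.
Scan x ∈ F_7. For each x, list the y ∈ F_7 with f(x, y) ≡ 0 and those with g(x, y) ≡ 0 (mod 7); the common zeros in that column are the intersection.
  x = 0: f ≡ 0 at y ∈ {6}; g ≡ 0 at y ∈ {5}; common: ∅.
  x = 1: f ≡ 0 at y ∈ {5}; g ≡ 0 at y ∈ {0}; common: ∅.
  x = 2: f ≡ 0 at y ∈ {4}; g ≡ 0 at y ∈ {2}; common: ∅.
  x = 3: f ≡ 0 at y ∈ {3}; g ≡ 0 at y ∈ {4}; common: ∅.
  x = 4: f ≡ 0 at y ∈ {2}; g ≡ 0 at y ∈ {6}; common: ∅.
  x = 5: f ≡ 0 at y ∈ {1}; g ≡ 0 at y ∈ {1}; common: {1}.
  x = 6: f ≡ 0 at y ∈ {0}; g ≡ 0 at y ∈ {3}; common: ∅.
Collecting: common zeros = {(5, 1)}, so the count is 1.
Comparison with the Bézout bound: 1 ≤ 1 = deg(f)·deg(g), as expected for curves with no common component (the bound is attained).


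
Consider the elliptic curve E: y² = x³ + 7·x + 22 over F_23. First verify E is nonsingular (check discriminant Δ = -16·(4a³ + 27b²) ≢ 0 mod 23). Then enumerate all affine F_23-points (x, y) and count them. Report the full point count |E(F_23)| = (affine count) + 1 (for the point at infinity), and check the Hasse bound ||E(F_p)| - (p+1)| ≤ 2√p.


Affine points = {(3, 1), (3, 22), (6, 2), (6, 21), (7, 0), (9, 3), (9, 20), (11, 2), (11, 21), (14, 9), (14, 14), (15, 11), (15, 12), (18, 0), (21, 0)}; affine count = 15; |E(F_23)| = 16.

Discriminant check: Δ ∝ 4a³ + 27b² = 4·7³ + 27·22² = 4·343 + 27·484 ≡ 19 (mod 23). Nonzero ⇒ E is nonsingular.
For each x ∈ F_23, compute rhs = x³ + 7·x + 22 mod 23, then count y ∈ F_23 with y² ≡ rhs.
  x = 0: rhs = 22, matching y values: none (0 points).
  x = 1: rhs = 7, matching y values: none (0 points).
  x = 2: rhs = 21, matching y values: none (0 points).
  x = 3: rhs = 1, matching y values: 1, 22 (2 points).
  x = 4: rhs = 22, matching y values: none (0 points).
  x = 5: rhs = 21, matching y values: none (0 points).
  x = 6: rhs = 4, matching y values: 2, 21 (2 points).
  x = 7: rhs = 0, matching y values: 0 (1 points).
  x = 8: rhs = 15, matching y values: none (0 points).
  x = 9: rhs = 9, matching y values: 3, 20 (2 points).
  x = 10: rhs = 11, matching y values: none (0 points).
  x = 11: rhs = 4, matching y values: 2, 21 (2 points).
  x = 12: rhs = 17, matching y values: none (0 points).
  x = 13: rhs = 10, matching y values: none (0 points).
  x = 14: rhs = 12, matching y values: 9, 14 (2 points).
  x = 15: rhs = 6, matching y values: 11, 12 (2 points).
  x = 16: rhs = 21, matching y values: none (0 points).
  x = 17: rhs = 17, matching y values: none (0 points).
  x = 18: rhs = 0, matching y values: 0 (1 points).
  x = 19: rhs = 22, matching y values: none (0 points).
  x = 20: rhs = 20, matching y values: none (0 points).
  x = 21: rhs = 0, matching y values: 0 (1 points).
  x = 22: rhs = 14, matching y values: none (0 points).
Total affine count: 15.
Full point count |E(F_23)| = 15 + 1 = 16.
Hasse bound: |16 − (23+1)| = |-8| = 8 ≤ 2√23 ≈ 9.5917 ✓.


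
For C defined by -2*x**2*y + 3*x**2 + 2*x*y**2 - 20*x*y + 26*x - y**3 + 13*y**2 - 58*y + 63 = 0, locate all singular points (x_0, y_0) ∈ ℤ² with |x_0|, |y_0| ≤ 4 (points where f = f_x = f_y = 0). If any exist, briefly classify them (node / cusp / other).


Singular points: {(-3, 2)}; classification: node.

Compute partial derivatives:
  f_x = -4*x*y + 6*x + 2*y**2 - 20*y + 26.
  f_y = -2*x**2 + 4*x*y - 20*x - 3*y**2 + 26*y - 58.
Scan x_0 ∈ {−4, ..., 4}. For each x_0, f_y(x_0, y) is a polynomial in y; find its integer roots y ∈ {−4, ..., 4}, then test f_x and f at those candidates.
  x = -4: f_y(-4, y) = -3*y**2 + 10*y - 10; no integer root y with |y| ≤ 4.
  x = -3: f_y(-3, y) = -3*y**2 + 14*y - 16; vanishes at y ∈ {2}. (-3, 2): f_x = 0, f = 0 — SINGULAR.
  x = -2: f_y(-2, y) = -3*y**2 + 18*y - 26; no integer root y with |y| ≤ 4.
  x = -1: f_y(-1, y) = -3*y**2 + 22*y - 40; vanishes at y ∈ {4}. (-1, 4): f_x = -12 ≠ 0.
  x = 0: f_y(0, y) = -3*y**2 + 26*y - 58; no integer root y with |y| ≤ 4.
  x = 1: f_y(1, y) = -3*y**2 + 30*y - 80; no integer root y with |y| ≤ 4.
  x = 2: f_y(2, y) = -3*y**2 + 34*y - 106; no integer root y with |y| ≤ 4.
  x = 3: f_y(3, y) = -3*y**2 + 38*y - 136; no integer root y with |y| ≤ 4.
  x = 4: f_y(4, y) = -3*y**2 + 42*y - 170; no integer root y with |y| ≤ 4.
Only singular point on the grid: (-3, 2).
Classify: substitute x = -3 + u, y = 2 + v and expand: f = -2*u**2*v - u**2 + 2*u*v**2 - v**3 + v**2.
No constant or linear terms (consistent with a singular point). Quadratic part: -u**2 + v**2. Cubic part: -2*u**2*v + 2*u*v**2 - v**3.
The quadratic part v**2 - u**2 = (v − u)(v + u) splits into two distinct linear factors, so there are two distinct tangent lines y − 2 = ±(x − -3) — this is a node (ordinary double point).
Classification: node.


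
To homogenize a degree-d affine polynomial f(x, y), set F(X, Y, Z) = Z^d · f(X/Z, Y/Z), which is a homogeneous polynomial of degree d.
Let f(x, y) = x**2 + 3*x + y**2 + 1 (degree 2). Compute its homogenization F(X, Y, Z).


F(X, Y, Z) = X**2 + 3*X*Z + Y**2 + Z**2

deg(f) = 2.
Substitute x = X/Z, y = Y/Z into f, then multiply by Z^2.
  monomial 1·x^2·y^0 ↦ 1·X^2·Y^0·Z^0.
  monomial 3·x^1·y^0 ↦ 3·X^1·Y^0·Z^1.
  monomial 1·x^0·y^2 ↦ 1·X^0·Y^2·Z^0.
  monomial 1·x^0·y^0 ↦ 1·X^0·Y^0·Z^2.
Collecting: F(X, Y, Z) = X**2 + 3*X*Z + Y**2 + Z**2.


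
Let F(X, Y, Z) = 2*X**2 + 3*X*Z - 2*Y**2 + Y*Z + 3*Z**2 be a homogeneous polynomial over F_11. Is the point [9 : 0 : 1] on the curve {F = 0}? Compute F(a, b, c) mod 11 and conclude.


F(9,0,1) ≡ 5 (mod 11); P is NOT on the curve.

Evaluate F(9, 0, 1) term-by-term (mod 11).
  2*X**2 ↦ 2·81·1·1 = 162
  3*X*Z ↦ 3·9·1·1 = 27
  -2*Y**2 ↦ -2·1·0·1 = 0
  Y*Z ↦ 1·1·0·1 = 0
  3*Z**2 ↦ 3·1·1·1 = 3
Sum: F(9, 0, 1) = (162) + (27) + (0) + (0) + (3) = 192.
Reducing mod 11: 192 ≡ 5 (mod 11).
Since F(a, b, c) ≡ 5 ≠ 0 (mod 11), P does NOT lie on the curve.


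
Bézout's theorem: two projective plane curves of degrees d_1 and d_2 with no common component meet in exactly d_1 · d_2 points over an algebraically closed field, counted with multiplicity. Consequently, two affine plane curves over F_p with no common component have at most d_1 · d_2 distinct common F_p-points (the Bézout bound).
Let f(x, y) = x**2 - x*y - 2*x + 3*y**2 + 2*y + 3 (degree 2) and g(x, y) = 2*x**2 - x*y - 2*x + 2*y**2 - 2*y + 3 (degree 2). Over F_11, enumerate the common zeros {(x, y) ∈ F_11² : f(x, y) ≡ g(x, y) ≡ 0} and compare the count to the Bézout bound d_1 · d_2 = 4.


Common zeros: ∅; count = 0; Bézout bound = 4.

deg(f) = 2, deg(g) = 2, so Bézout bound = 4.
Scan x ∈ F_11. For each x, list the y ∈ F_11 with f(x, y) ≡ 0 and those with g(x, y) ≡ 0 (mod 11); the common zeros in that column are the intersection.
  x = 0: f ≡ 0 at y ∈ {5, 9}; g ≡ 0 at y ∈ ∅; common: ∅.
  x = 1: f ≡ 0 at y ∈ ∅; g ≡ 0 at y ∈ ∅; common: ∅.
  x = 2: f ≡ 0 at y ∈ ∅; g ≡ 0 at y ∈ {6, 7}; common: ∅.
  x = 3: f ≡ 0 at y ∈ ∅; g ≡ 0 at y ∈ {9, 10}; common: ∅.
  x = 4: f ≡ 0 at y ∈ {0, 8}; g ≡ 0 at y ∈ ∅; common: ∅.
  x = 5: f ≡ 0 at y ∈ ∅; g ≡ 0 at y ∈ ∅; common: ∅.
  x = 6: f ≡ 0 at y ∈ {8}; g ≡ 0 at y ∈ {2}; common: ∅.
  x = 7: f ≡ 0 at y ∈ {4, 5}; g ≡ 0 at y ∈ {2, 8}; common: ∅.
  x = 8: f ≡ 0 at y ∈ ∅; g ≡ 0 at y ∈ {7, 9}; common: ∅.
  x = 9: f ≡ 0 at y ∈ {0, 6}; g ≡ 0 at y ∈ {3, 8}; common: ∅.
  x = 10: f ≡ 0 at y ∈ {4, 6}; g ≡ 0 at y ∈ {3}; common: ∅.
Collecting: common zeros = ∅, so the count is 0.
Comparison with the Bézout bound: 0 ≤ 4 = deg(f)·deg(g), as expected for curves with no common component (the affine F_11-count falls short of the bound because intersections may lie at infinity, over extension fields, or carry multiplicity).


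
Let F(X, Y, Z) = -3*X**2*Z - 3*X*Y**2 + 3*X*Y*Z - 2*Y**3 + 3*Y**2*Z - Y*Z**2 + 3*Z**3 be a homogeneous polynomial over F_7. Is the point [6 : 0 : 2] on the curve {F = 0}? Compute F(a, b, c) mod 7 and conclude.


F(6,0,2) ≡ 4 (mod 7); P is NOT on the curve.

Evaluate F(6, 0, 2) term-by-term (mod 7).
  -3*X**2*Z ↦ -3·36·1·2 = -216
  -3*X*Y**2 ↦ -3·6·0·1 = 0
  3*X*Y*Z ↦ 3·6·0·2 = 0
  -2*Y**3 ↦ -2·1·0·1 = 0
  3*Y**2*Z ↦ 3·1·0·2 = 0
  -Y*Z**2 ↦ -1·1·0·4 = 0
  3*Z**3 ↦ 3·1·1·8 = 24
Sum: F(6, 0, 2) = (-216) + (0) + (0) + (0) + (0) + (0) + (24) = -192.
Reducing mod 7: -192 ≡ 4 (mod 7).
Since F(a, b, c) ≡ 4 ≠ 0 (mod 7), P does NOT lie on the curve.


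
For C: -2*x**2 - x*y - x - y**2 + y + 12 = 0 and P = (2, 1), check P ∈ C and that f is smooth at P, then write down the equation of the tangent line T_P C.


Tangent line at P: -10*x - 3*y + 23 = 0.

Step 1: f(2, 1) = 0, so P lies on C.
Step 2: partial derivatives
  f_x(x, y) = -4*x - y - 1, f_y(x, y) = -x - 2*y + 1.
  f_x(P) = -10, f_y(P) = -3 (gradient nonzero, so P is smooth).
Step 3: tangent line at P: -10·(x − 2) + -3·(y − 1) = 0.
Expanding: -10*x - 3*y + 23 = 0.


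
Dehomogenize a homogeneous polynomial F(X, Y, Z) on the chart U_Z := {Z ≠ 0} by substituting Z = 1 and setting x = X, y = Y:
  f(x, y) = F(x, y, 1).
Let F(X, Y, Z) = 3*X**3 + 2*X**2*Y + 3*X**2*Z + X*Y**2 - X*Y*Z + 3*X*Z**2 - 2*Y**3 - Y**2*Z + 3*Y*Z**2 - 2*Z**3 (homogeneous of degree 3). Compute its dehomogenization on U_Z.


f(x, y) = 3*x**3 + 2*x**2*y + 3*x**2 + x*y**2 - x*y + 3*x - 2*y**3 - y**2 + 3*y - 2

On U_Z we set Z = 1. Each monomial c·X^i·Y^j·Z^k in F becomes c·x^i·y^j·1^k = c·x^i·y^j.
Substituting Z = 1: F(X, Y, 1) = 3*x**3 + 2*x**2*y + 3*x**2 + x*y**2 - x*y + 3*x - 2*y**3 - y**2 + 3*y - 2.
Note: deg(f) ≤ deg(F) = 3; strict inequality happens when F is divisible by Z (lost terms).


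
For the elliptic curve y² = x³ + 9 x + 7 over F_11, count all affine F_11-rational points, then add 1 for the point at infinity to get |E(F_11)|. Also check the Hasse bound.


Affine points = {(2, 0), (5, 1), (5, 10), (9, 5), (9, 6)}; affine count = 5; |E(F_11)| = 6.

Discriminant check: Δ ∝ 4a³ + 27b² = 4·9³ + 27·7² = 4·729 + 27·49 ≡ 4 (mod 11). Nonzero ⇒ E is nonsingular.
For each x ∈ F_11, compute rhs = x³ + 9·x + 7 mod 11, then count y ∈ F_11 with y² ≡ rhs.
  x = 0: rhs = 7, matching y values: none (0 points).
  x = 1: rhs = 6, matching y values: none (0 points).
  x = 2: rhs = 0, matching y values: 0 (1 points).
  x = 3: rhs = 6, matching y values: none (0 points).
  x = 4: rhs = 8, matching y values: none (0 points).
  x = 5: rhs = 1, matching y values: 1, 10 (2 points).
  x = 6: rhs = 2, matching y values: none (0 points).
  x = 7: rhs = 6, matching y values: none (0 points).
  x = 8: rhs = 8, matching y values: none (0 points).
  x = 9: rhs = 3, matching y values: 5, 6 (2 points).
  x = 10: rhs = 8, matching y values: none (0 points).
Total affine count: 5.
Full point count |E(F_11)| = 5 + 1 = 6.
Hasse bound: |6 − (11+1)| = |-6| = 6 ≤ 2√11 ≈ 6.6332 ✓.


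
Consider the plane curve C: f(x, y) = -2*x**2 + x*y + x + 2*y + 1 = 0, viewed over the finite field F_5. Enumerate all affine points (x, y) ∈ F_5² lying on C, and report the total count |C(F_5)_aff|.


Affine F_5-points: {(0, 2), (1, 0), (2, 0), (4, 2)}; count = 4.

For each of the 25 pairs (x, y) ∈ F_5², evaluate f(x, y) mod 5. Record the zeros.
  x = 0: [0↦1, 1↦3, 2↦0, 3↦2, 4↦4]  zeros at y ∈ {2}
  x = 1: [0↦0, 1↦3, 2↦1, 3↦4, 4↦2]  zeros at y ∈ {0}
  x = 2: [0↦0, 1↦4, 2↦3, 3↦2, 4↦1]  zeros at y ∈ {0}
  x = 3: [0↦1, 1↦1, 2↦1, 3↦1, 4↦1]  zeros at y ∈ ∅
  x = 4: [0↦3, 1↦4, 2↦0, 3↦1, 4↦2]  zeros at y ∈ {2}
Collecting zeros: affine points = {(0, 2), (1, 0), (2, 0), (4, 2)}.
Total count |C(F_5)_aff| = 4.


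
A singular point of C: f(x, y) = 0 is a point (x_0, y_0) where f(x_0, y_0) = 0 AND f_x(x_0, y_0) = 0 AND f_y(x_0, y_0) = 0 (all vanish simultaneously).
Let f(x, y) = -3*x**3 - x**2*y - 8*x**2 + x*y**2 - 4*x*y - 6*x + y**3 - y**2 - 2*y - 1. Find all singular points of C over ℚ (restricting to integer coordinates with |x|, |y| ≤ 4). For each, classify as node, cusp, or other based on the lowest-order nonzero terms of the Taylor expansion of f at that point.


Singular points: {(-1, 1)}; classification: cusp.

Compute partial derivatives:
  f_x = -9*x**2 - 2*x*y - 16*x + y**2 - 4*y - 6.
  f_y = -x**2 + 2*x*y - 4*x + 3*y**2 - 2*y - 2.
Scan x_0 ∈ {−4, ..., 4}. For each x_0, f_y(x_0, y) is a polynomial in y; find its integer roots y ∈ {−4, ..., 4}, then test f_x and f at those candidates.
  x = -4: f_y(-4, y) = 3*y**2 - 10*y - 2; no integer root y with |y| ≤ 4.
  x = -3: f_y(-3, y) = 3*y**2 - 8*y + 1; no integer root y with |y| ≤ 4.
  x = -2: f_y(-2, y) = 3*y**2 - 6*y + 2; no integer root y with |y| ≤ 4.
  x = -1: f_y(-1, y) = 3*y**2 - 4*y + 1; vanishes at y ∈ {1}. (-1, 1): f_x = 0, f = 0 — SINGULAR.
  x = 0: f_y(0, y) = 3*y**2 - 2*y - 2; no integer root y with |y| ≤ 4.
  x = 1: f_y(1, y) = 3*y**2 - 7; no integer root y with |y| ≤ 4.
  x = 2: f_y(2, y) = 3*y**2 + 2*y - 14; no integer root y with |y| ≤ 4.
  x = 3: f_y(3, y) = 3*y**2 + 4*y - 23; no integer root y with |y| ≤ 4.
  x = 4: f_y(4, y) = 3*y**2 + 6*y - 34; no integer root y with |y| ≤ 4.
Only singular point on the grid: (-1, 1).
Classify: substitute x = -1 + u, y = 1 + v and expand: f = -3*u**3 - u**2*v + u*v**2 + v**3 + v**2.
No constant or linear terms (consistent with a singular point). Quadratic part: v**2. Cubic part: -3*u**3 - u**2*v + u*v**2 + v**3.
The quadratic part v**2 is a perfect square, so there is a single (double) tangent line v = 0, i.e. y = 1. Restricting the cubic part to that line (v = 0) leaves -3*u**3 ≠ 0, so f is not divisible by v and the branch is v² ≈ 3*u**3 to lowest order — this is a cusp.
Classification: cusp.


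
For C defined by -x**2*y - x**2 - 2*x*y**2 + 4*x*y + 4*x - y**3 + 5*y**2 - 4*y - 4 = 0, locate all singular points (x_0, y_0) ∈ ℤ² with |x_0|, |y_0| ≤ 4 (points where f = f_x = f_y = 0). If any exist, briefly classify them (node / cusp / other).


Singular points: {(2, 0)}; classification: node.

Compute partial derivatives:
  f_x = -2*x*y - 2*x - 2*y**2 + 4*y + 4.
  f_y = -x**2 - 4*x*y + 4*x - 3*y**2 + 10*y - 4.
Scan x_0 ∈ {−4, ..., 4}. For each x_0, f_y(x_0, y) is a polynomial in y; find its integer roots y ∈ {−4, ..., 4}, then test f_x and f at those candidates.
  x = -4: f_y(-4, y) = -3*y**2 + 26*y - 36; no integer root y with |y| ≤ 4.
  x = -3: f_y(-3, y) = -3*y**2 + 22*y - 25; no integer root y with |y| ≤ 4.
  x = -2: f_y(-2, y) = -3*y**2 + 18*y - 16; no integer root y with |y| ≤ 4.
  x = -1: f_y(-1, y) = -3*y**2 + 14*y - 9; no integer root y with |y| ≤ 4.
  x = 0: f_y(0, y) = -3*y**2 + 10*y - 4; no integer root y with |y| ≤ 4.
  x = 1: f_y(1, y) = -3*y**2 + 6*y - 1; no integer root y with |y| ≤ 4.
  x = 2: f_y(2, y) = -3*y**2 + 2*y; vanishes at y ∈ {0}. (2, 0): f_x = 0, f = 0 — SINGULAR.
  x = 3: f_y(3, y) = -3*y**2 - 2*y - 1; no integer root y with |y| ≤ 4.
  x = 4: f_y(4, y) = -3*y**2 - 6*y - 4; no integer root y with |y| ≤ 4.
Only singular point on the grid: (2, 0).
Classify: substitute x = 2 + u, y = 0 + v and expand: f = -u**2*v - u**2 - 2*u*v**2 - v**3 + v**2.
No constant or linear terms (consistent with a singular point). Quadratic part: -u**2 + v**2. Cubic part: -u**2*v - 2*u*v**2 - v**3.
The quadratic part v**2 - u**2 = (v − u)(v + u) splits into two distinct linear factors, so there are two distinct tangent lines y − 0 = ±(x − 2) — this is a node (ordinary double point).
Classification: node.


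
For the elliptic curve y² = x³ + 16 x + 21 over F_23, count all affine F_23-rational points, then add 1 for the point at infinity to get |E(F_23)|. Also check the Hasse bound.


Affine points = {(3, 2), (3, 21), (7, 4), (7, 19), (10, 10), (10, 13), (12, 3), (12, 20), (15, 5), (15, 18), (16, 7), (16, 16), (17, 10), (17, 13), (18, 0), (19, 10), (19, 13), (21, 2), (21, 21), (22, 2), (22, 21)}; affine count = 21; |E(F_23)| = 22.

Discriminant check: Δ ∝ 4a³ + 27b² = 4·16³ + 27·21² = 4·4096 + 27·441 ≡ 1 (mod 23). Nonzero ⇒ E is nonsingular.
For each x ∈ F_23, compute rhs = x³ + 16·x + 21 mod 23, then count y ∈ F_23 with y² ≡ rhs.
  x = 0: rhs = 21, matching y values: none (0 points).
  x = 1: rhs = 15, matching y values: none (0 points).
  x = 2: rhs = 15, matching y values: none (0 points).
  x = 3: rhs = 4, matching y values: 2, 21 (2 points).
  x = 4: rhs = 11, matching y values: none (0 points).
  x = 5: rhs = 19, matching y values: none (0 points).
  x = 6: rhs = 11, matching y values: none (0 points).
  x = 7: rhs = 16, matching y values: 4, 19 (2 points).
  x = 8: rhs = 17, matching y values: none (0 points).
  x = 9: rhs = 20, matching y values: none (0 points).
  x = 10: rhs = 8, matching y values: 10, 13 (2 points).
  x = 11: rhs = 10, matching y values: none (0 points).
  x = 12: rhs = 9, matching y values: 3, 20 (2 points).
  x = 13: rhs = 11, matching y values: none (0 points).
  x = 14: rhs = 22, matching y values: none (0 points).
  x = 15: rhs = 2, matching y values: 5, 18 (2 points).
  x = 16: rhs = 3, matching y values: 7, 16 (2 points).
  x = 17: rhs = 8, matching y values: 10, 13 (2 points).
  x = 18: rhs = 0, matching y values: 0 (1 points).
  x = 19: rhs = 8, matching y values: 10, 13 (2 points).
  x = 20: rhs = 15, matching y values: none (0 points).
  x = 21: rhs = 4, matching y values: 2, 21 (2 points).
  x = 22: rhs = 4, matching y values: 2, 21 (2 points).
Total affine count: 21.
Full point count |E(F_23)| = 21 + 1 = 22.
Hasse bound: |22 − (23+1)| = |-2| = 2 ≤ 2√23 ≈ 9.5917 ✓.


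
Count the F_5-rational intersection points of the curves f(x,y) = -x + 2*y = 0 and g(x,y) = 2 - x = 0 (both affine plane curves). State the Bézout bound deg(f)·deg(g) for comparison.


Common zeros: {(2, 1)}; count = 1; Bézout bound = 1.

deg(f) = 1, deg(g) = 1, so Bézout bound = 1.
Scan x ∈ F_5. For each x, list the y ∈ F_5 with f(x, y) ≡ 0 and those with g(x, y) ≡ 0 (mod 5); the common zeros in that column are the intersection.
  x = 0: f ≡ 0 at y ∈ {0}; g ≡ 0 at y ∈ ∅; common: ∅.
  x = 1: f ≡ 0 at y ∈ {3}; g ≡ 0 at y ∈ ∅; common: ∅.
  x = 2: f ≡ 0 at y ∈ {1}; g ≡ 0 at y ∈ {0, 1, 2, 3, 4}; common: {1}.
  x = 3: f ≡ 0 at y ∈ {4}; g ≡ 0 at y ∈ ∅; common: ∅.
  x = 4: f ≡ 0 at y ∈ {2}; g ≡ 0 at y ∈ ∅; common: ∅.
Collecting: common zeros = {(2, 1)}, so the count is 1.
Comparison with the Bézout bound: 1 ≤ 1 = deg(f)·deg(g), as expected for curves with no common component (the bound is attained).


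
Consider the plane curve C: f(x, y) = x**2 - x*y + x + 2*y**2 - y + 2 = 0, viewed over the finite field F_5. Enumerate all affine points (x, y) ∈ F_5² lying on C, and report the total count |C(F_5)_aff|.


Affine F_5-points: {(0, 4), (2, 2), (3, 3), (3, 4), (4, 2), (4, 3)}; count = 6.

For each of the 25 pairs (x, y) ∈ F_5², evaluate f(x, y) mod 5. Record the zeros.
  x = 0: [0↦2, 1↦3, 2↦3, 3↦2, 4↦0]  zeros at y ∈ {4}
  x = 1: [0↦4, 1↦4, 2↦3, 3↦1, 4↦3]  zeros at y ∈ ∅
  x = 2: [0↦3, 1↦2, 2↦0, 3↦2, 4↦3]  zeros at y ∈ {2}
  x = 3: [0↦4, 1↦2, 2↦4, 3↦0, 4↦0]  zeros at y ∈ {3, 4}
  x = 4: [0↦2, 1↦4, 2↦0, 3↦0, 4↦4]  zeros at y ∈ {2, 3}
Collecting zeros: affine points = {(0, 4), (2, 2), (3, 3), (3, 4), (4, 2), (4, 3)}.
Total count |C(F_5)_aff| = 6.


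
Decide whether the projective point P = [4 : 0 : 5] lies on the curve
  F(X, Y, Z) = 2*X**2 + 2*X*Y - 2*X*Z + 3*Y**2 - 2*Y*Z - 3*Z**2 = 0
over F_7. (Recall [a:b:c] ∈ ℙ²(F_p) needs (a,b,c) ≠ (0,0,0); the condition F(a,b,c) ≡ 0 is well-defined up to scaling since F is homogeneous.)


F(4,0,5) ≡ 1 (mod 7); P is NOT on the curve.

Evaluate F(4, 0, 5) term-by-term (mod 7).
  2*X**2 ↦ 2·16·1·1 = 32
  2*X*Y ↦ 2·4·0·1 = 0
  -2*X*Z ↦ -2·4·1·5 = -40
  3*Y**2 ↦ 3·1·0·1 = 0
  -2*Y*Z ↦ -2·1·0·5 = 0
  -3*Z**2 ↦ -3·1·1·25 = -75
Sum: F(4, 0, 5) = (32) + (0) + (-40) + (0) + (0) + (-75) = -83.
Reducing mod 7: -83 ≡ 1 (mod 7).
Since F(a, b, c) ≡ 1 ≠ 0 (mod 7), P does NOT lie on the curve.


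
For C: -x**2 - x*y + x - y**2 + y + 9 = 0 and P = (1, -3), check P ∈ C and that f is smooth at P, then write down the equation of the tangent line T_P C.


Tangent line at P: 2*x + 6*y + 16 = 0.

Step 1: f(1, -3) = 0, so P lies on C.
Step 2: partial derivatives
  f_x(x, y) = -2*x - y + 1, f_y(x, y) = -x - 2*y + 1.
  f_x(P) = 2, f_y(P) = 6 (gradient nonzero, so P is smooth).
Step 3: tangent line at P: 2·(x − 1) + 6·(y − -3) = 0.
Expanding: 2*x + 6*y + 16 = 0.


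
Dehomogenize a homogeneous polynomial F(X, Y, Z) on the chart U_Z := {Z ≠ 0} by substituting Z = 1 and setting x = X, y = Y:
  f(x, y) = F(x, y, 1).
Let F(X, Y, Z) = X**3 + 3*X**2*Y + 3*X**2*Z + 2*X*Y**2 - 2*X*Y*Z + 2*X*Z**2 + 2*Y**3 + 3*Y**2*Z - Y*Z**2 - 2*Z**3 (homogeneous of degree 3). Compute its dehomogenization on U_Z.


f(x, y) = x**3 + 3*x**2*y + 3*x**2 + 2*x*y**2 - 2*x*y + 2*x + 2*y**3 + 3*y**2 - y - 2

On U_Z we set Z = 1. Each monomial c·X^i·Y^j·Z^k in F becomes c·x^i·y^j·1^k = c·x^i·y^j.
Substituting Z = 1: F(X, Y, 1) = x**3 + 3*x**2*y + 3*x**2 + 2*x*y**2 - 2*x*y + 2*x + 2*y**3 + 3*y**2 - y - 2.
Note: deg(f) ≤ deg(F) = 3; strict inequality happens when F is divisible by Z (lost terms).


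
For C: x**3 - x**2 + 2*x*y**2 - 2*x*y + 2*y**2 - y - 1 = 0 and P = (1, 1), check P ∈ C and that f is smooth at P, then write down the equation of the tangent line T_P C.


Tangent line at P: x + 5*y - 6 = 0.

Step 1: f(1, 1) = 0, so P lies on C.
Step 2: partial derivatives
  f_x(x, y) = 3*x**2 - 2*x + 2*y**2 - 2*y, f_y(x, y) = 4*x*y - 2*x + 4*y - 1.
  f_x(P) = 1, f_y(P) = 5 (gradient nonzero, so P is smooth).
Step 3: tangent line at P: 1·(x − 1) + 5·(y − 1) = 0.
Expanding: x + 5*y - 6 = 0.


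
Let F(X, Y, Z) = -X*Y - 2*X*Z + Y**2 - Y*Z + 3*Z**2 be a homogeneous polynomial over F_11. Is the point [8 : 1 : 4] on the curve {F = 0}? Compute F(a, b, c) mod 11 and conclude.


F(8,1,4) ≡ 6 (mod 11); P is NOT on the curve.

Evaluate F(8, 1, 4) term-by-term (mod 11).
  -X*Y ↦ -1·8·1·1 = -8
  -2*X*Z ↦ -2·8·1·4 = -64
  Y**2 ↦ 1·1·1·1 = 1
  -Y*Z ↦ -1·1·1·4 = -4
  3*Z**2 ↦ 3·1·1·16 = 48
Sum: F(8, 1, 4) = (-8) + (-64) + (1) + (-4) + (48) = -27.
Reducing mod 11: -27 ≡ 6 (mod 11).
Since F(a, b, c) ≡ 6 ≠ 0 (mod 11), P does NOT lie on the curve.


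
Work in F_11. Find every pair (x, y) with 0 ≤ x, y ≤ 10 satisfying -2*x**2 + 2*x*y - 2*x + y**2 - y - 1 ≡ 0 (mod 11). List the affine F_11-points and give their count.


Affine F_11-points: {(0, 4), (0, 8), (3, 2), (3, 4), (4, 1), (4, 3), (7, 1), (7, 8), (9, 2), (9, 3)}; count = 10.

For each of the 121 pairs (x, y) ∈ F_11², evaluate f(x, y) mod 11. Record the zeros.
  x = 0: [0↦10, 1↦10, 2↦1, 3↦5, 4↦0, 5↦8, 6↦7, 7↦8, 8↦0, 9↦5, 10↦1]  zeros at y ∈ {4, 8}
  x = 1: [0↦6, 1↦8, 2↦1, 3↦7, 4↦4, 5↦3, 6↦4, 7↦7, 8↦1, 9↦8, 10↦6]  zeros at y ∈ ∅
  x = 2: [0↦9, 1↦2, 2↦8, 3↦5, 4↦4, 5↦5, 6↦8, 7↦2, 8↦9, 9↦7, 10↦7]  zeros at y ∈ ∅
  x = 3: [0↦8, 1↦3, 2↦0, 3↦10, 4↦0, 5↦3, 6↦8, 7↦4, 8↦2, 9↦2, 10↦4]  zeros at y ∈ {2, 4}
  x = 4: [0↦3, 1↦0, 2↦10, 3↦0, 4↦3, 5↦8, 6↦4, 7↦2, 8↦2, 9↦4, 10↦8]  zeros at y ∈ {1, 3}
  x = 5: [0↦5, 1↦4, 2↦5, 3↦8, 4↦2, 5↦9, 6↦7, 7↦7, 8↦9, 9↦2, 10↦8]  zeros at y ∈ ∅
  x = 6: [0↦3, 1↦4, 2↦7, 3↦1, 4↦8, 5↦6, 6↦6, 7↦8, 8↦1, 9↦7, 10↦4]  zeros at y ∈ ∅
  x = 7: [0↦8, 1↦0, 2↦5, 3↦1, 4↦10, 5↦10, 6↦1, 7↦5, 8↦0, 9↦8, 10↦7]  zeros at y ∈ {1, 8}
  x = 8: [0↦9, 1↦3, 2↦10, 3↦8, 4↦8, 5↦10, 6↦3, 7↦9, 8↦6, 9↦5, 10↦6]  zeros at y ∈ ∅
  x = 9: [0↦6, 1↦2, 2↦0, 3↦0, 4↦2, 5↦6, 6↦1, 7↦9, 8↦8, 9↦9, 10↦1]  zeros at y ∈ {2, 3}
  x = 10: [0↦10, 1↦8, 2↦8, 3↦10, 4↦3, 5↦9, 6↦6, 7↦5, 8↦6, 9↦9, 10↦3]  zeros at y ∈ ∅
Collecting zeros: affine points = {(0, 4), (0, 8), (3, 2), (3, 4), (4, 1), (4, 3), (7, 1), (7, 8), (9, 2), (9, 3)}.
Total count |C(F_11)_aff| = 10.


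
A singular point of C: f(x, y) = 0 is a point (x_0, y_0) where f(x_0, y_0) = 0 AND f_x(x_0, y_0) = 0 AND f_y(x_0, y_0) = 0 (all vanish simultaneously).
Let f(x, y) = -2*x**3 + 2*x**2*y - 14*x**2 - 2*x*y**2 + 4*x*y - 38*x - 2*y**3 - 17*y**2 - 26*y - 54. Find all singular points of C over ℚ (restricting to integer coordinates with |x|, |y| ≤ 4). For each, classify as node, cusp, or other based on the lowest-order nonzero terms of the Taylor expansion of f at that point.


Singular points: {(-3, -2)}; classification: cusp.

Compute partial derivatives:
  f_x = -6*x**2 + 4*x*y - 28*x - 2*y**2 + 4*y - 38.
  f_y = 2*x**2 - 4*x*y + 4*x - 6*y**2 - 34*y - 26.
Scan x_0 ∈ {−4, ..., 4}. For each x_0, f_y(x_0, y) is a polynomial in y; find its integer roots y ∈ {−4, ..., 4}, then test f_x and f at those candidates.
  x = -4: f_y(-4, y) = -6*y**2 - 18*y - 10; no integer root y with |y| ≤ 4.
  x = -3: f_y(-3, y) = -6*y**2 - 22*y - 20; vanishes at y ∈ {-2}. (-3, -2): f_x = 0, f = 0 — SINGULAR.
  x = -2: f_y(-2, y) = -6*y**2 - 26*y - 26; no integer root y with |y| ≤ 4.
  x = -1: f_y(-1, y) = -6*y**2 - 30*y - 28; no integer root y with |y| ≤ 4.
  x = 0: f_y(0, y) = -6*y**2 - 34*y - 26; no integer root y with |y| ≤ 4.
  x = 1: f_y(1, y) = -6*y**2 - 38*y - 20; no integer root y with |y| ≤ 4.
  x = 2: f_y(2, y) = -6*y**2 - 42*y - 10; no integer root y with |y| ≤ 4.
  x = 3: f_y(3, y) = -6*y**2 - 46*y + 4; no integer root y with |y| ≤ 4.
  x = 4: f_y(4, y) = -6*y**2 - 50*y + 22; no integer root y with |y| ≤ 4.
Only singular point on the grid: (-3, -2).
Classify: substitute x = -3 + u, y = -2 + v and expand: f = -2*u**3 + 2*u**2*v - 2*u*v**2 - 2*v**3 + v**2.
No constant or linear terms (consistent with a singular point). Quadratic part: v**2. Cubic part: -2*u**3 + 2*u**2*v - 2*u*v**2 - 2*v**3.
The quadratic part v**2 is a perfect square, so there is a single (double) tangent line v = 0, i.e. y = -2. Restricting the cubic part to that line (v = 0) leaves -2*u**3 ≠ 0, so f is not divisible by v and the branch is v² ≈ 2*u**3 to lowest order — this is a cusp.
Classification: cusp.


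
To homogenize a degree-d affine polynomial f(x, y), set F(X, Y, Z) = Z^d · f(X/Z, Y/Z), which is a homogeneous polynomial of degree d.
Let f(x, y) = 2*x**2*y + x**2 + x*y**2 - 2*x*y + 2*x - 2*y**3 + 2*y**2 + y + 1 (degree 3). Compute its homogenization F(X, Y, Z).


F(X, Y, Z) = 2*X**2*Y + X**2*Z + X*Y**2 - 2*X*Y*Z + 2*X*Z**2 - 2*Y**3 + 2*Y**2*Z + Y*Z**2 + Z**3

deg(f) = 3.
Substitute x = X/Z, y = Y/Z into f, then multiply by Z^3.
  monomial 2·x^2·y^1 ↦ 2·X^2·Y^1·Z^0.
  monomial 1·x^2·y^0 ↦ 1·X^2·Y^0·Z^1.
  monomial 1·x^1·y^2 ↦ 1·X^1·Y^2·Z^0.
  monomial -2·x^1·y^1 ↦ -2·X^1·Y^1·Z^1.
  monomial 2·x^1·y^0 ↦ 2·X^1·Y^0·Z^2.
  monomial -2·x^0·y^3 ↦ -2·X^0·Y^3·Z^0.
  monomial 2·x^0·y^2 ↦ 2·X^0·Y^2·Z^1.
  monomial 1·x^0·y^1 ↦ 1·X^0·Y^1·Z^2.
  monomial 1·x^0·y^0 ↦ 1·X^0·Y^0·Z^3.
Collecting: F(X, Y, Z) = 2*X**2*Y + X**2*Z + X*Y**2 - 2*X*Y*Z + 2*X*Z**2 - 2*Y**3 + 2*Y**2*Z + Y*Z**2 + Z**3.


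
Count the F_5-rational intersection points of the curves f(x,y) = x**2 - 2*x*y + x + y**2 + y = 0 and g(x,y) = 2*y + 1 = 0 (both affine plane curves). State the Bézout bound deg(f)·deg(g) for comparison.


Common zeros: {(4, 2)}; count = 1; Bézout bound = 2.

deg(f) = 2, deg(g) = 1, so Bézout bound = 2.
Scan x ∈ F_5. For each x, list the y ∈ F_5 with f(x, y) ≡ 0 and those with g(x, y) ≡ 0 (mod 5); the common zeros in that column are the intersection.
  x = 0: f ≡ 0 at y ∈ {0, 4}; g ≡ 0 at y ∈ {2}; common: ∅.
  x = 1: f ≡ 0 at y ∈ ∅; g ≡ 0 at y ∈ {2}; common: ∅.
  x = 2: f ≡ 0 at y ∈ {4}; g ≡ 0 at y ∈ {2}; common: ∅.
  x = 3: f ≡ 0 at y ∈ ∅; g ≡ 0 at y ∈ {2}; common: ∅.
  x = 4: f ≡ 0 at y ∈ {0, 2}; g ≡ 0 at y ∈ {2}; common: {2}.
Collecting: common zeros = {(4, 2)}, so the count is 1.
Comparison with the Bézout bound: 1 ≤ 2 = deg(f)·deg(g), as expected for curves with no common component (the affine F_5-count falls short of the bound because intersections may lie at infinity, over extension fields, or carry multiplicity).


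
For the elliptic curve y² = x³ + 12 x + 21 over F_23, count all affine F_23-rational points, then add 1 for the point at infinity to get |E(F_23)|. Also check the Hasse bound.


Affine points = {(4, 8), (4, 15), (8, 10), (8, 13), (11, 9), (11, 14), (14, 9), (14, 14), (16, 10), (16, 13), (17, 3), (17, 20), (19, 1), (19, 22), (20, 2), (20, 21), (21, 9), (21, 14), (22, 10), (22, 13)}; affine count = 20; |E(F_23)| = 21.

Discriminant check: Δ ∝ 4a³ + 27b² = 4·12³ + 27·21² = 4·1728 + 27·441 ≡ 5 (mod 23). Nonzero ⇒ E is nonsingular.
For each x ∈ F_23, compute rhs = x³ + 12·x + 21 mod 23, then count y ∈ F_23 with y² ≡ rhs.
  x = 0: rhs = 21, matching y values: none (0 points).
  x = 1: rhs = 11, matching y values: none (0 points).
  x = 2: rhs = 7, matching y values: none (0 points).
  x = 3: rhs = 15, matching y values: none (0 points).
  x = 4: rhs = 18, matching y values: 8, 15 (2 points).
  x = 5: rhs = 22, matching y values: none (0 points).
  x = 6: rhs = 10, matching y values: none (0 points).
  x = 7: rhs = 11, matching y values: none (0 points).
  x = 8: rhs = 8, matching y values: 10, 13 (2 points).
  x = 9: rhs = 7, matching y values: none (0 points).
  x = 10: rhs = 14, matching y values: none (0 points).
  x = 11: rhs = 12, matching y values: 9, 14 (2 points).
  x = 12: rhs = 7, matching y values: none (0 points).
  x = 13: rhs = 5, matching y values: none (0 points).
  x = 14: rhs = 12, matching y values: 9, 14 (2 points).
  x = 15: rhs = 11, matching y values: none (0 points).
  x = 16: rhs = 8, matching y values: 10, 13 (2 points).
  x = 17: rhs = 9, matching y values: 3, 20 (2 points).
  x = 18: rhs = 20, matching y values: none (0 points).
  x = 19: rhs = 1, matching y values: 1, 22 (2 points).
  x = 20: rhs = 4, matching y values: 2, 21 (2 points).
  x = 21: rhs = 12, matching y values: 9, 14 (2 points).
  x = 22: rhs = 8, matching y values: 10, 13 (2 points).
Total affine count: 20.
Full point count |E(F_23)| = 20 + 1 = 21.
Hasse bound: |21 − (23+1)| = |-3| = 3 ≤ 2√23 ≈ 9.5917 ✓.


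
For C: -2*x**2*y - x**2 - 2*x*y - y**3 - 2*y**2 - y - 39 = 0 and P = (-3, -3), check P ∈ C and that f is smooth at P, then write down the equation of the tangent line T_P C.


Tangent line at P: -24*x - 28*y - 156 = 0.

Step 1: f(-3, -3) = 0, so P lies on C.
Step 2: partial derivatives
  f_x(x, y) = -4*x*y - 2*x - 2*y, f_y(x, y) = -2*x**2 - 2*x - 3*y**2 - 4*y - 1.
  f_x(P) = -24, f_y(P) = -28 (gradient nonzero, so P is smooth).
Step 3: tangent line at P: -24·(x − -3) + -28·(y − -3) = 0.
Expanding: -24*x - 28*y - 156 = 0.


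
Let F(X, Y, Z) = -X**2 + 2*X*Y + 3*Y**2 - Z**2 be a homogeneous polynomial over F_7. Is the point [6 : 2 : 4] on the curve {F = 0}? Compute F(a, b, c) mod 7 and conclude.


F(6,2,4) ≡ 5 (mod 7); P is NOT on the curve.

Evaluate F(6, 2, 4) term-by-term (mod 7).
  -X**2 ↦ -1·36·1·1 = -36
  2*X*Y ↦ 2·6·2·1 = 24
  3*Y**2 ↦ 3·1·4·1 = 12
  -Z**2 ↦ -1·1·1·16 = -16
Sum: F(6, 2, 4) = (-36) + (24) + (12) + (-16) = -16.
Reducing mod 7: -16 ≡ 5 (mod 7).
Since F(a, b, c) ≡ 5 ≠ 0 (mod 7), P does NOT lie on the curve.


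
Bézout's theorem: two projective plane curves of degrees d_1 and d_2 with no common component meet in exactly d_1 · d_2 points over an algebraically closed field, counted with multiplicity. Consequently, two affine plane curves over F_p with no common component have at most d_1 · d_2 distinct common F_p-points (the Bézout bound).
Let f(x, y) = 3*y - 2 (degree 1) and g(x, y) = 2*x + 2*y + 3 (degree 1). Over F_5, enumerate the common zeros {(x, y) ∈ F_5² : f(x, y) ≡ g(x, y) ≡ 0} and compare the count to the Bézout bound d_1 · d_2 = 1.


Common zeros: {(2, 4)}; count = 1; Bézout bound = 1.

deg(f) = 1, deg(g) = 1, so Bézout bound = 1.
Scan x ∈ F_5. For each x, list the y ∈ F_5 with f(x, y) ≡ 0 and those with g(x, y) ≡ 0 (mod 5); the common zeros in that column are the intersection.
  x = 0: f ≡ 0 at y ∈ {4}; g ≡ 0 at y ∈ {1}; common: ∅.
  x = 1: f ≡ 0 at y ∈ {4}; g ≡ 0 at y ∈ {0}; common: ∅.
  x = 2: f ≡ 0 at y ∈ {4}; g ≡ 0 at y ∈ {4}; common: {4}.
  x = 3: f ≡ 0 at y ∈ {4}; g ≡ 0 at y ∈ {3}; common: ∅.
  x = 4: f ≡ 0 at y ∈ {4}; g ≡ 0 at y ∈ {2}; common: ∅.
Collecting: common zeros = {(2, 4)}, so the count is 1.
Comparison with the Bézout bound: 1 ≤ 1 = deg(f)·deg(g), as expected for curves with no common component (the bound is attained).


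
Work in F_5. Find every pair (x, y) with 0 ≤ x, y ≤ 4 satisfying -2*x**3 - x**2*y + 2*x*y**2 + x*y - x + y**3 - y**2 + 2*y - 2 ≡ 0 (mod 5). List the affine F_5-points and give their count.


Affine F_5-points: {(0, 1), (1, 0), (2, 0), (2, 2)}; count = 4.

For each of the 25 pairs (x, y) ∈ F_5², evaluate f(x, y) mod 5. Record the zeros.
  x = 0: [0↦3, 1↦0, 2↦1, 3↦2, 4↦4]  zeros at y ∈ {1}
  x = 1: [0↦0, 1↦4, 2↦1, 3↦2, 4↦3]  zeros at y ∈ {0}
  x = 2: [0↦0, 1↦4, 2↦0, 3↦4, 4↦2]  zeros at y ∈ {0, 2}
  x = 3: [0↦1, 1↦3, 2↦1, 3↦1, 4↦4]  zeros at y ∈ ∅
  x = 4: [0↦1, 1↦4, 2↦2, 3↦1, 4↦2]  zeros at y ∈ ∅
Collecting zeros: affine points = {(0, 1), (1, 0), (2, 0), (2, 2)}.
Total count |C(F_5)_aff| = 4.


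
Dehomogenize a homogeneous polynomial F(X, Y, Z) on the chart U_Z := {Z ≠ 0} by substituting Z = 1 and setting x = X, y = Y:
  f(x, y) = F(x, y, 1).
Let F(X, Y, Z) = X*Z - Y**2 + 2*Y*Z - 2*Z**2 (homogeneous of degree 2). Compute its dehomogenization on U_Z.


f(x, y) = x - y**2 + 2*y - 2

On U_Z we set Z = 1. Each monomial c·X^i·Y^j·Z^k in F becomes c·x^i·y^j·1^k = c·x^i·y^j.
Substituting Z = 1: F(X, Y, 1) = x - y**2 + 2*y - 2.
Note: deg(f) ≤ deg(F) = 2; strict inequality happens when F is divisible by Z (lost terms).


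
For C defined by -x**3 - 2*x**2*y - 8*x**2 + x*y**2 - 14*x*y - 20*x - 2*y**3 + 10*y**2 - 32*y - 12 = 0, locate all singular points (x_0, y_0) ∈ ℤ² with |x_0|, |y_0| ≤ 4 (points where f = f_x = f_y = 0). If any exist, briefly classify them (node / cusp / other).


Singular points: {(-3, 1)}; classification: node.

Compute partial derivatives:
  f_x = -3*x**2 - 4*x*y - 16*x + y**2 - 14*y - 20.
  f_y = -2*x**2 + 2*x*y - 14*x - 6*y**2 + 20*y - 32.
Scan x_0 ∈ {−4, ..., 4}. For each x_0, f_y(x_0, y) is a polynomial in y; find its integer roots y ∈ {−4, ..., 4}, then test f_x and f at those candidates.
  x = -4: f_y(-4, y) = -6*y**2 + 12*y - 8; no integer root y with |y| ≤ 4.
  x = -3: f_y(-3, y) = -6*y**2 + 14*y - 8; vanishes at y ∈ {1}. (-3, 1): f_x = 0, f = 0 — SINGULAR.
  x = -2: f_y(-2, y) = -6*y**2 + 16*y - 12; no integer root y with |y| ≤ 4.
  x = -1: f_y(-1, y) = -6*y**2 + 18*y - 20; no integer root y with |y| ≤ 4.
  x = 0: f_y(0, y) = -6*y**2 + 20*y - 32; no integer root y with |y| ≤ 4.
  x = 1: f_y(1, y) = -6*y**2 + 22*y - 48; no integer root y with |y| ≤ 4.
  x = 2: f_y(2, y) = -6*y**2 + 24*y - 68; no integer root y with |y| ≤ 4.
  x = 3: f_y(3, y) = -6*y**2 + 26*y - 92; no integer root y with |y| ≤ 4.
  x = 4: f_y(4, y) = -6*y**2 + 28*y - 120; no integer root y with |y| ≤ 4.
Only singular point on the grid: (-3, 1).
Classify: substitute x = -3 + u, y = 1 + v and expand: f = -u**3 - 2*u**2*v - u**2 + u*v**2 - 2*v**3 + v**2.
No constant or linear terms (consistent with a singular point). Quadratic part: -u**2 + v**2. Cubic part: -u**3 - 2*u**2*v + u*v**2 - 2*v**3.
The quadratic part v**2 - u**2 = (v − u)(v + u) splits into two distinct linear factors, so there are two distinct tangent lines y − 1 = ±(x − -3) — this is a node (ordinary double point).
Classification: node.


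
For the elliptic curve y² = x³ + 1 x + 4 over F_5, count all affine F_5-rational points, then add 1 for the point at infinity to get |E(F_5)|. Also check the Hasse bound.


Affine points = {(0, 2), (0, 3), (1, 1), (1, 4), (2, 2), (2, 3), (3, 2), (3, 3)}; affine count = 8; |E(F_5)| = 9.

Discriminant check: Δ ∝ 4a³ + 27b² = 4·1³ + 27·4² = 4·1 + 27·16 ≡ 1 (mod 5). Nonzero ⇒ E is nonsingular.
For each x ∈ F_5, compute rhs = x³ + 1·x + 4 mod 5, then count y ∈ F_5 with y² ≡ rhs.
  x = 0: rhs = 4, matching y values: 2, 3 (2 points).
  x = 1: rhs = 1, matching y values: 1, 4 (2 points).
  x = 2: rhs = 4, matching y values: 2, 3 (2 points).
  x = 3: rhs = 4, matching y values: 2, 3 (2 points).
  x = 4: rhs = 2, matching y values: none (0 points).
Total affine count: 8.
Full point count |E(F_5)| = 8 + 1 = 9.
Hasse bound: |9 − (5+1)| = |3| = 3 ≤ 2√5 ≈ 4.4721 ✓.


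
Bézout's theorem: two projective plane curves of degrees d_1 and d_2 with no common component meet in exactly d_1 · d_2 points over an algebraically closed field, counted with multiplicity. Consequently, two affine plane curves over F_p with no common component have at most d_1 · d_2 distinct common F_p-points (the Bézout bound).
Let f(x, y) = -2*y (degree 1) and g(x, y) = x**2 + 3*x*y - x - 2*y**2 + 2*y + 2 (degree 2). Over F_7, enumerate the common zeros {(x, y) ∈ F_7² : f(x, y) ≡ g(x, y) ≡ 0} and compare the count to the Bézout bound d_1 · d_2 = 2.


Common zeros: {(4, 0)}; count = 1; Bézout bound = 2.

deg(f) = 1, deg(g) = 2, so Bézout bound = 2.
Scan x ∈ F_7. For each x, list the y ∈ F_7 with f(x, y) ≡ 0 and those with g(x, y) ≡ 0 (mod 7); the common zeros in that column are the intersection.
  x = 0: f ≡ 0 at y ∈ {0}; g ≡ 0 at y ∈ ∅; common: ∅.
  x = 1: f ≡ 0 at y ∈ {0}; g ≡ 0 at y ∈ ∅; common: ∅.
  x = 2: f ≡ 0 at y ∈ {0}; g ≡ 0 at y ∈ ∅; common: ∅.
  x = 3: f ≡ 0 at y ∈ {0}; g ≡ 0 at y ∈ ∅; common: ∅.
  x = 4: f ≡ 0 at y ∈ {0}; g ≡ 0 at y ∈ {0}; common: {0}.
  x = 5: f ≡ 0 at y ∈ {0}; g ≡ 0 at y ∈ ∅; common: ∅.
  x = 6: f ≡ 0 at y ∈ {0}; g ≡ 0 at y ∈ ∅; common: ∅.
Collecting: common zeros = {(4, 0)}, so the count is 1.
Comparison with the Bézout bound: 1 ≤ 2 = deg(f)·deg(g), as expected for curves with no common component (the affine F_7-count falls short of the bound because intersections may lie at infinity, over extension fields, or carry multiplicity).
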